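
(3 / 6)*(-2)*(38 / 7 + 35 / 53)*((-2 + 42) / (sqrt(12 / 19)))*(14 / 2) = -15060*sqrt(57) / 53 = -2145.29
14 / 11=1.27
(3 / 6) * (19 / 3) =19 / 6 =3.17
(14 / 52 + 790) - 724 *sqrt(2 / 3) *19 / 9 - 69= 18753 / 26 - 13756 *sqrt(6) / 27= -526.70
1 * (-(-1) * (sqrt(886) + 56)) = sqrt(886) + 56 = 85.77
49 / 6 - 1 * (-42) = 301 / 6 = 50.17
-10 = -10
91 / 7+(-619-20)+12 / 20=-3127 / 5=-625.40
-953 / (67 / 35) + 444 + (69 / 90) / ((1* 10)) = -53.76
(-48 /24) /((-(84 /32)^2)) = 0.29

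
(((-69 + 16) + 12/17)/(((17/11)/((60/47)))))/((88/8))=-53340/13583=-3.93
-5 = -5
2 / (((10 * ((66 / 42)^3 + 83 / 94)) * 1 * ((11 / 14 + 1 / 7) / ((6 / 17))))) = 2708328 / 169709215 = 0.02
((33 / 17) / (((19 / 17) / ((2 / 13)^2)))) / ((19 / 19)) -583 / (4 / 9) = -16847589 / 12844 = -1311.71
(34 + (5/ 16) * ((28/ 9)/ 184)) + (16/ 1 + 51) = 669059/ 6624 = 101.01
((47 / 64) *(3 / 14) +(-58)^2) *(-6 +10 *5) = 33157135 / 224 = 148022.92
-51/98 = -0.52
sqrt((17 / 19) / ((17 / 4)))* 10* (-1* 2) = -40* sqrt(19) / 19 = -9.18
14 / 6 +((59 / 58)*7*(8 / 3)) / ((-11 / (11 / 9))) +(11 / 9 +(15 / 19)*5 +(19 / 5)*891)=252253898 / 74385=3391.19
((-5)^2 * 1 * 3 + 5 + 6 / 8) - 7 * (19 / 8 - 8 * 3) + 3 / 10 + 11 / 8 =1169 / 5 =233.80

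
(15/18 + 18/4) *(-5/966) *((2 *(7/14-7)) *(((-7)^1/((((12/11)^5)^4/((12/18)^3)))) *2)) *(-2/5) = 8745749934123280119613/83698767960113040850944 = 0.10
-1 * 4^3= -64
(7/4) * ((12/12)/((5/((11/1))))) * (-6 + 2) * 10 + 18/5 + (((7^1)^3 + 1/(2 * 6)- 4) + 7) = 11741/60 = 195.68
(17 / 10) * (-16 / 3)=-136 / 15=-9.07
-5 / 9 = -0.56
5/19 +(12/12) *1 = 24/19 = 1.26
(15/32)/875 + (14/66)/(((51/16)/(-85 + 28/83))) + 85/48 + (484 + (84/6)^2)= 528914045917/782258400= 676.14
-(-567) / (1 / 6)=3402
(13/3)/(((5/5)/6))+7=33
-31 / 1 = -31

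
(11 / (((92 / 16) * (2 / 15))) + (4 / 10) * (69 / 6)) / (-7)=-2179 / 805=-2.71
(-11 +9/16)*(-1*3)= 501/16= 31.31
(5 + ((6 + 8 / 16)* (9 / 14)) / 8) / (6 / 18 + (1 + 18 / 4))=3711 / 3920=0.95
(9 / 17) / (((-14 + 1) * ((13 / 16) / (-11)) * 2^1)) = 792 / 2873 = 0.28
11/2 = 5.50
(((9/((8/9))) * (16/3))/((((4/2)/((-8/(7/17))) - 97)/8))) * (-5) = 48960/2201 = 22.24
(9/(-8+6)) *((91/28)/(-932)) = 117/7456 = 0.02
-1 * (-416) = 416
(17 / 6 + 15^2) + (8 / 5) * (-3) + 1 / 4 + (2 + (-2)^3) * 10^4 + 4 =-3586363 / 60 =-59772.72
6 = 6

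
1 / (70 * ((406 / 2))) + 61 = 866811 / 14210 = 61.00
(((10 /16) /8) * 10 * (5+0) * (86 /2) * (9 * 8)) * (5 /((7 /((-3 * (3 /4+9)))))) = -28299375 /112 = -252672.99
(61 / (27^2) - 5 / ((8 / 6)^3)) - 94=-4480175 / 46656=-96.03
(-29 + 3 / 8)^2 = 819.39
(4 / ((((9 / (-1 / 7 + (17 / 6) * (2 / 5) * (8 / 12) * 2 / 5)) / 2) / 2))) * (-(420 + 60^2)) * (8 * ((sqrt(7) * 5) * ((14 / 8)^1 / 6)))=-1076288 * sqrt(7) / 81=-35155.44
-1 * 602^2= -362404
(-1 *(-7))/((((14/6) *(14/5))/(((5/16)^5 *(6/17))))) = 140625/124780544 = 0.00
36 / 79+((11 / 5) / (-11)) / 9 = 1541 / 3555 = 0.43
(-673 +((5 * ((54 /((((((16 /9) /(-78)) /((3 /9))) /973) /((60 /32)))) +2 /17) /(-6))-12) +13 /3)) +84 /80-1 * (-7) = 6527967807 /5440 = 1199994.08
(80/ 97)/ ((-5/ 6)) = -96/ 97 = -0.99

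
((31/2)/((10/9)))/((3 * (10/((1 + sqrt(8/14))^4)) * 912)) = 341 * sqrt(7)/372400 + 7223/2979200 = 0.00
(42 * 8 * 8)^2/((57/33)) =79478784/19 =4183093.89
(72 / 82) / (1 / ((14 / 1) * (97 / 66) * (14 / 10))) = 57036 / 2255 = 25.29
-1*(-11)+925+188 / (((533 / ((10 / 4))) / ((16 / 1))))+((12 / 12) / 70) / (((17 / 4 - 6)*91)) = 868489638 / 914095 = 950.11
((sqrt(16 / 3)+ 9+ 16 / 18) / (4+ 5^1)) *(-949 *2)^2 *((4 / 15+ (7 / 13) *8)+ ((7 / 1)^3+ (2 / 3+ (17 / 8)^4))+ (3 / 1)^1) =20563479925079 *sqrt(3) / 103680+ 1830149713332031 / 1244160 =1814520332.96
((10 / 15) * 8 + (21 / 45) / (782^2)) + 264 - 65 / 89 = 73094444721 / 272128180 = 268.60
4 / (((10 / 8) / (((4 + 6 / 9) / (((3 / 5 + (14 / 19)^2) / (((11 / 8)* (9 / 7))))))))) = 47652 / 2063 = 23.10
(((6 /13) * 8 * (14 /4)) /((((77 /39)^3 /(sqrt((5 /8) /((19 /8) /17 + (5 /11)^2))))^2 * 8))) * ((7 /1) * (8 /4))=138043024470 /200337180659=0.69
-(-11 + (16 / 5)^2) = 19 / 25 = 0.76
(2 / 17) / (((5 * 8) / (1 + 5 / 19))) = 6 / 1615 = 0.00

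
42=42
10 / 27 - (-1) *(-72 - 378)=-449.63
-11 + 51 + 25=65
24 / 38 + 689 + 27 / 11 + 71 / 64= 9272183 / 13376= 693.20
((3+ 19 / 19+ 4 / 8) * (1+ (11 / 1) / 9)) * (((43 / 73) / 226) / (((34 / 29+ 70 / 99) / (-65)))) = -40122225 / 44511604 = -0.90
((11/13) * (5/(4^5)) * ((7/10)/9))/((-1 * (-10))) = 77/2396160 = 0.00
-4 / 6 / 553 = -2 / 1659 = -0.00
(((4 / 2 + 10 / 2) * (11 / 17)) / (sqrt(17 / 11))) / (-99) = -7 * sqrt(187) / 2601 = -0.04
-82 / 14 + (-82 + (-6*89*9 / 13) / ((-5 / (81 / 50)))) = 363126 / 11375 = 31.92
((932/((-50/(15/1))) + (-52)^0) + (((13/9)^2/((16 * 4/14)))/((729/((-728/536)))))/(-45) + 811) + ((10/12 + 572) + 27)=6450387211381/5697047520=1132.23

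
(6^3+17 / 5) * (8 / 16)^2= 1097 / 20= 54.85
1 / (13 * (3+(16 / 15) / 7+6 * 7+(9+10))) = 105 / 87568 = 0.00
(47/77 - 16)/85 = -237/1309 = -0.18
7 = 7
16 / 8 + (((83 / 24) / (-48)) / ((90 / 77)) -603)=-601.06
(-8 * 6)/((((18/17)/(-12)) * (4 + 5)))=544/9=60.44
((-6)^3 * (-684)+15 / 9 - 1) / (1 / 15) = 2216170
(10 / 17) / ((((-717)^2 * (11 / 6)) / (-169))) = -3380 / 32044881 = -0.00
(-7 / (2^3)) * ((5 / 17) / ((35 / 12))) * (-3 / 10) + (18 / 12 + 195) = 66819 / 340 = 196.53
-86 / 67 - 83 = -5647 / 67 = -84.28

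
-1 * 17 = -17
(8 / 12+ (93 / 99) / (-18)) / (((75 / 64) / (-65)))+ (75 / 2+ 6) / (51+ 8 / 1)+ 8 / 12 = -3435815 / 105138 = -32.68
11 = 11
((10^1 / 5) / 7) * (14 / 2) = 2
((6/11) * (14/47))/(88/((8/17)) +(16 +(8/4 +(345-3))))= 84/282799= 0.00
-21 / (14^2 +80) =-7 / 92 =-0.08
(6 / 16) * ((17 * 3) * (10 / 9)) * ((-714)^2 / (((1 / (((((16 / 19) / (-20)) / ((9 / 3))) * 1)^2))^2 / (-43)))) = -2650032896 / 146611125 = -18.08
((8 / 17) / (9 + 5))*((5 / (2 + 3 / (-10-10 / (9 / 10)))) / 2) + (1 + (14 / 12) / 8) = 2401585 / 2016336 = 1.19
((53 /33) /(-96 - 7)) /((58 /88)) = -212 /8961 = -0.02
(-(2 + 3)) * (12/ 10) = -6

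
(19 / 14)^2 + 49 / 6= 5885 / 588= 10.01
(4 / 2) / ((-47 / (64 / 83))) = -128 / 3901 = -0.03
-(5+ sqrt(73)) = -sqrt(73)- 5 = -13.54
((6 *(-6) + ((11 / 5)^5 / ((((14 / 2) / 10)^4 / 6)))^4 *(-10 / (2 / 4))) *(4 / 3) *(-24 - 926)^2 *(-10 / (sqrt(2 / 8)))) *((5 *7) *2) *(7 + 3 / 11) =35204205177348501129578120745200640000 / 52223176609373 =674110758153881834017002.10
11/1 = 11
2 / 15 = 0.13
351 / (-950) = -351 / 950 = -0.37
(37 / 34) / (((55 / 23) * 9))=851 / 16830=0.05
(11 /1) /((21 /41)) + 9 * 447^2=37764352 /21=1798302.48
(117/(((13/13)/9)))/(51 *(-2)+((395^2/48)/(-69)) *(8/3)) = -1307826/282709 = -4.63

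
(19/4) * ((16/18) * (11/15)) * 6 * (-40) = -6688/9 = -743.11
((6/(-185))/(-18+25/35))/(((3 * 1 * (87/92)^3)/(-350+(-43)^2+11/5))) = 3030653696/2729738825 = 1.11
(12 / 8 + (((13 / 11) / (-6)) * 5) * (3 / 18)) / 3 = 529 / 1188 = 0.45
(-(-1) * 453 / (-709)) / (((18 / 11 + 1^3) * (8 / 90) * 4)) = -224235 / 328976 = -0.68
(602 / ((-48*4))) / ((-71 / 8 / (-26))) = -3913 / 426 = -9.19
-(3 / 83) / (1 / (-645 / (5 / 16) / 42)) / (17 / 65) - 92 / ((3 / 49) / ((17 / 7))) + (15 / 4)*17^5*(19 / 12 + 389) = 985950502230149 / 474096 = 2079643157.15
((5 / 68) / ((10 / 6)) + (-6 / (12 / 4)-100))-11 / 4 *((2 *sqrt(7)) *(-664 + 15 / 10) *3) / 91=-6933 / 68 + 43725 *sqrt(7) / 364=215.86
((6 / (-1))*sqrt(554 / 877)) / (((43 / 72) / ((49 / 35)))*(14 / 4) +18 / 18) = -864*sqrt(485858) / 314843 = -1.91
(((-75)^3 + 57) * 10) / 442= -2109090 / 221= -9543.39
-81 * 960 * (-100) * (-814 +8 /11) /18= -3864672000 /11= -351333818.18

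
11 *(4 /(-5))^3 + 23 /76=-5.33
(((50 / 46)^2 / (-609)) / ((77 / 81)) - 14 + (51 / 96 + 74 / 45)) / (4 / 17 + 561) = -2393891389741 / 113605360212960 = -0.02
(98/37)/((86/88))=2.71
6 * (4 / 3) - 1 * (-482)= 490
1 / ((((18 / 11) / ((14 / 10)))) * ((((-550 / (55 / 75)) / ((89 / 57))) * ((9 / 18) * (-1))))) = 6853 / 1923750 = 0.00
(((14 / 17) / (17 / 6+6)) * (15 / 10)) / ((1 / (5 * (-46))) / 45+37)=186300 / 49291007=0.00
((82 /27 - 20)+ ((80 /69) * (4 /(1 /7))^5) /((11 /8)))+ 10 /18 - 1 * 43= 14511976.85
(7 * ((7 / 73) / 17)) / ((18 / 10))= 245 / 11169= 0.02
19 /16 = 1.19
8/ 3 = 2.67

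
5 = 5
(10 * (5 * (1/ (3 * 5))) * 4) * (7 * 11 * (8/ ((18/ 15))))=61600/ 9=6844.44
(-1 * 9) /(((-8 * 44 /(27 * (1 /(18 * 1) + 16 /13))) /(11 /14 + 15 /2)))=33669 /4576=7.36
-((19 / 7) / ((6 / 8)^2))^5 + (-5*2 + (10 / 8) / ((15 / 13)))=-2625.08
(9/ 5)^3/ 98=729/ 12250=0.06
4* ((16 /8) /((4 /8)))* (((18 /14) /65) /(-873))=-16 /44135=-0.00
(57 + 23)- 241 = -161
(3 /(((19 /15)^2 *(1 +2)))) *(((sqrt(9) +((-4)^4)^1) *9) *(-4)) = -2097900 /361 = -5811.36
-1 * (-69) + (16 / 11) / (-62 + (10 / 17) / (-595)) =23791871 / 344927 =68.98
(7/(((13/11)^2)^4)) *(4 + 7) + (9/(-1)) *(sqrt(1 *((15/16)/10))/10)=16505633837/815730721 - 9 *sqrt(6)/80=19.96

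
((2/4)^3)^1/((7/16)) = 0.29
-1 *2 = -2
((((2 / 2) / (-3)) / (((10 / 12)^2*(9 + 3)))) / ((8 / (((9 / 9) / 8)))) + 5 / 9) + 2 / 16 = 9791 / 14400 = 0.68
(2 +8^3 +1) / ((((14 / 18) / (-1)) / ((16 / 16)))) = -4635 / 7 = -662.14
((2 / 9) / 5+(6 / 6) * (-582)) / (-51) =26188 / 2295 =11.41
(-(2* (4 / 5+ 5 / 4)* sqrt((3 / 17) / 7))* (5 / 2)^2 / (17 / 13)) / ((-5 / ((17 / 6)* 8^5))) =1091584* sqrt(357) / 357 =57772.75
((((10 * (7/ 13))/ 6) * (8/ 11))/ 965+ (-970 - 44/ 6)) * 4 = -107893616/ 27599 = -3909.33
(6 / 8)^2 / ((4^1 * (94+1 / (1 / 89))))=3 / 3904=0.00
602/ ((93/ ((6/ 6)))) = 602/ 93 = 6.47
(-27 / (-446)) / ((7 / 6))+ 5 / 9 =8534 / 14049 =0.61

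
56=56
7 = 7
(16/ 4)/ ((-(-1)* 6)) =2/ 3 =0.67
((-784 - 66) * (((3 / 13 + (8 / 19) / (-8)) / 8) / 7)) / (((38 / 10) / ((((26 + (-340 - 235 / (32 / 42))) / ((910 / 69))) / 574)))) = 3212524425 / 54910052288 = 0.06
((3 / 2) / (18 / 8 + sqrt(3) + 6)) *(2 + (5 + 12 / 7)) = 4026 / 2429 - 488 *sqrt(3) / 2429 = 1.31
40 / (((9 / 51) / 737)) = 501160 / 3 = 167053.33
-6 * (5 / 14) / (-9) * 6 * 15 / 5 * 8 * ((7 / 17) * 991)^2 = 1649896080 / 289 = 5708982.98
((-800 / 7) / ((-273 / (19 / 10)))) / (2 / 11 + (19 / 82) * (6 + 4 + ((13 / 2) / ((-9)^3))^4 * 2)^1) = 1032592511191760640 / 3244094112765186317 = 0.32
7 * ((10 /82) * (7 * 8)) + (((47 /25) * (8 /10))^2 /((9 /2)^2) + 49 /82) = 5034858457 /103781250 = 48.51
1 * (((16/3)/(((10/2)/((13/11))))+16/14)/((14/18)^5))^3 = 163129408996720890880512/270927312352350952375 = 602.12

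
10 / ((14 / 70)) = 50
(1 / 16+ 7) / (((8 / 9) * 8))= 1017 / 1024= 0.99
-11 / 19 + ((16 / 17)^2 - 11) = -10.69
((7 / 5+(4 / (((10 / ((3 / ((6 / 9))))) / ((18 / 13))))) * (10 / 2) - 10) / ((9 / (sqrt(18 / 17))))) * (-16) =-7.06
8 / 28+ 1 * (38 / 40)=173 / 140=1.24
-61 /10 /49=-61 /490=-0.12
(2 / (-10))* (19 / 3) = -19 / 15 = -1.27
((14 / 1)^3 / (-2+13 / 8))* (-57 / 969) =21952 / 51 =430.43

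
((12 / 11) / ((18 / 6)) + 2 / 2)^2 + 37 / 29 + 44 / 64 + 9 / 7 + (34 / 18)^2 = 276204065 / 31833648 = 8.68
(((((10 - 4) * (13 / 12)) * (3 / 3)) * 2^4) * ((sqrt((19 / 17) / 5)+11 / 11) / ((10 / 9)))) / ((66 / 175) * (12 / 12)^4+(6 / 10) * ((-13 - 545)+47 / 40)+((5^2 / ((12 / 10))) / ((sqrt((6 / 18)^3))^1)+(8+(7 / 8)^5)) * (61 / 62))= -153969839282817073152 / 477824752055591591809 - 153969839282817073152 * sqrt(1615) / 40615103924725285303765 - 29101364273479680000 * sqrt(3) / 477824752055591591809 - 5820272854695936000 * sqrt(4845) / 8123020784945057060753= -0.63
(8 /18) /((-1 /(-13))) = 52 /9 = 5.78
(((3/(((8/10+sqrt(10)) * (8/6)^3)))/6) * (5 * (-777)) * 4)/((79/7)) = 407925/16432 - 2039625 * sqrt(10)/65728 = -73.30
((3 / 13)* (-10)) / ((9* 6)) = -5 / 117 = -0.04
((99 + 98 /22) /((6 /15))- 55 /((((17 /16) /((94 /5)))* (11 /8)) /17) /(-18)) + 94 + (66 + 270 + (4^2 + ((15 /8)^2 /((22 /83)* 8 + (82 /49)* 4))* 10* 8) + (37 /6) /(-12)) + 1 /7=139577805847 /99370656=1404.62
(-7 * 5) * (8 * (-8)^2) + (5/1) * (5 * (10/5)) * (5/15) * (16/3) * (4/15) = -17896.30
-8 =-8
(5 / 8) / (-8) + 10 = 635 / 64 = 9.92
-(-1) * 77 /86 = 77 /86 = 0.90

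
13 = 13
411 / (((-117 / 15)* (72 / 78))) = -685 / 12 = -57.08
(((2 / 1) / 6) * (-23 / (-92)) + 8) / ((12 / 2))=97 / 72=1.35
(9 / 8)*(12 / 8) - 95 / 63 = 181 / 1008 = 0.18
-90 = -90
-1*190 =-190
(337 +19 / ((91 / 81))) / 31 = 11.42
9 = 9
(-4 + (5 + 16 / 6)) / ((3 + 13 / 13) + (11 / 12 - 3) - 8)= -44 / 73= -0.60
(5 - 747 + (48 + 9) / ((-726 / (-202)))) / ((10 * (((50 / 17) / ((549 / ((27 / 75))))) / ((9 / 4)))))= -820025379 / 9680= -84713.37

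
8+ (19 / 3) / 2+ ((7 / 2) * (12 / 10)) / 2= 199 / 15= 13.27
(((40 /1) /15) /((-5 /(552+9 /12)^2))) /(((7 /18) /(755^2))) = -1671947509815 /7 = -238849644259.29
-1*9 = -9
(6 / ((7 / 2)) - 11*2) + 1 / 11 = -1555 / 77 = -20.19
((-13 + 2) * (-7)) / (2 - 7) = -77 / 5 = -15.40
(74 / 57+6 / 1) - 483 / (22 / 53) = -1449991 / 1254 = -1156.29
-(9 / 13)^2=-81 / 169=-0.48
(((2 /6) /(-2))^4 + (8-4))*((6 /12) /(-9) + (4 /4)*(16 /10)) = 144143 /23328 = 6.18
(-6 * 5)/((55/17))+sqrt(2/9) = -8.80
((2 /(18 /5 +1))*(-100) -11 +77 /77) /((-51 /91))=37310 /391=95.42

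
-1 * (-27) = 27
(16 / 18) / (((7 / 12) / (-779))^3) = -2116944482.52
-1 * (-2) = 2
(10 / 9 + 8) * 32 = 291.56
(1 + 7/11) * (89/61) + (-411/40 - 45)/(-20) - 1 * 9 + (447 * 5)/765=-25383769/27376800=-0.93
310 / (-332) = -155 / 166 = -0.93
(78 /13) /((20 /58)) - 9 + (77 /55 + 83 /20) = 13.95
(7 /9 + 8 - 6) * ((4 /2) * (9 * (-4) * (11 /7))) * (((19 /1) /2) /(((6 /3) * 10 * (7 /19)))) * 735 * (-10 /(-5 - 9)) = -1489125 /7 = -212732.14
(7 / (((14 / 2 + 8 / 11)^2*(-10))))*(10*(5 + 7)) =-10164 / 7225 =-1.41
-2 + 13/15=-17/15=-1.13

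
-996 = -996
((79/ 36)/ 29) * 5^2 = 1975/ 1044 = 1.89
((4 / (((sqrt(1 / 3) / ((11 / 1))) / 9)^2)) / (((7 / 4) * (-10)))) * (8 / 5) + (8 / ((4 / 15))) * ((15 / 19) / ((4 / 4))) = -35675298 / 3325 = -10729.41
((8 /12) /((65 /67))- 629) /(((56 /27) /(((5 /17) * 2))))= -157527 /884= -178.20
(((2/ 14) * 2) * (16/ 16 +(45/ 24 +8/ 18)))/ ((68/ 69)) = 5497/ 5712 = 0.96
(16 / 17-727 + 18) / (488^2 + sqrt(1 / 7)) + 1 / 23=12037* sqrt(7) / 6748795203567 + 6287282371759 / 155222289682041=0.04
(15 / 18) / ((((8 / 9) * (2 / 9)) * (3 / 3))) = 135 / 32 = 4.22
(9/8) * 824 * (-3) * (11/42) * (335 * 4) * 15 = -102479850/7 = -14639978.57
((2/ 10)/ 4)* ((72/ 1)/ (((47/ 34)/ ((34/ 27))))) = 2312/ 705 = 3.28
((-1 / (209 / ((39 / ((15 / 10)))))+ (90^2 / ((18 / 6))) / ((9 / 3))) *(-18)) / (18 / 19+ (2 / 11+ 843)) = -3385332 / 176423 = -19.19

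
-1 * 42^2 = -1764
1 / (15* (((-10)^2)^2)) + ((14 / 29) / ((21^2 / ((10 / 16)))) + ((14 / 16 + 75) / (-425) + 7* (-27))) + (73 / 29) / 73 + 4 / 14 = -41898067771 / 221850000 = -188.86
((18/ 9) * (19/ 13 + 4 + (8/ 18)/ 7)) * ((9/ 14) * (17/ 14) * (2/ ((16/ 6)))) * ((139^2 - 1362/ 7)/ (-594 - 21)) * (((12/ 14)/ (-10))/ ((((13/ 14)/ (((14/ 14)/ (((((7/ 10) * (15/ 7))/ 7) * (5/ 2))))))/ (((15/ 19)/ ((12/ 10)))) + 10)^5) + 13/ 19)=-3484828938909250054978405666925/ 25314655623365954097966238616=-137.66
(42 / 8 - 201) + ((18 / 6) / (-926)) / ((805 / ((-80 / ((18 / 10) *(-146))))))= -12782410091 / 65299668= -195.75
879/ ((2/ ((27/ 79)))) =23733/ 158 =150.21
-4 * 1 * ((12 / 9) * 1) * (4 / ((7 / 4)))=-256 / 21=-12.19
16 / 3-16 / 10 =56 / 15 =3.73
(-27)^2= 729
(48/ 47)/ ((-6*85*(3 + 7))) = -0.00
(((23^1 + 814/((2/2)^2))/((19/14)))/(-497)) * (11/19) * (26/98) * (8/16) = -119691/1255919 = -0.10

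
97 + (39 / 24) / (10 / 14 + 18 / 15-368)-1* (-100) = 20192833 / 102504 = 197.00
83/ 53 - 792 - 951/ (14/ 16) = -696475/ 371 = -1877.29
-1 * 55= -55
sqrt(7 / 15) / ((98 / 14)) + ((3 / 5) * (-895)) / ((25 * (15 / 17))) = -3043 / 125 + sqrt(105) / 105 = -24.25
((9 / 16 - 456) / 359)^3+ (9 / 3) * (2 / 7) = -1571507497617 / 1326604095488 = -1.18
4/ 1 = 4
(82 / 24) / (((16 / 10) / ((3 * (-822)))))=-84255 / 16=-5265.94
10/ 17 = 0.59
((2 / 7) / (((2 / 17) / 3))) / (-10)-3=-261 / 70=-3.73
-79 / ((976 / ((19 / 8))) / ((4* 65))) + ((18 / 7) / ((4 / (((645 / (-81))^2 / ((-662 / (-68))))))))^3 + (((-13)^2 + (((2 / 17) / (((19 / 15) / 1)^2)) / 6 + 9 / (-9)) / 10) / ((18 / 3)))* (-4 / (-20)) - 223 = -383959261777707636886219201 / 1979744309373796282144800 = -193.94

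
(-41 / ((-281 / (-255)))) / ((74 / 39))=-407745 / 20794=-19.61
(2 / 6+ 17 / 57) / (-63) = -0.01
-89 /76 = -1.17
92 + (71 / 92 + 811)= 83147 / 92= 903.77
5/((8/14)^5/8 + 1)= 4.96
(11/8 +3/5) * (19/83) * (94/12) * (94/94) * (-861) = -20246989/6640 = -3049.25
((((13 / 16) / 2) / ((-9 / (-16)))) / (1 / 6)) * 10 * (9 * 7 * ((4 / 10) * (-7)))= -7644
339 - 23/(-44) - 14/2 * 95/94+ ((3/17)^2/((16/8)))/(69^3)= 7252324084901/21814895652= 332.45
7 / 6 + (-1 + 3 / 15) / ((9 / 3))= 9 / 10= 0.90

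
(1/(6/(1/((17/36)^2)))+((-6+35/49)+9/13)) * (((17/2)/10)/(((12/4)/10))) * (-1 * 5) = 252865/4641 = 54.49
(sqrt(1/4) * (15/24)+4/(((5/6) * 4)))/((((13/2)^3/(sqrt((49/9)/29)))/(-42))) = -5929 * sqrt(29)/318565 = -0.10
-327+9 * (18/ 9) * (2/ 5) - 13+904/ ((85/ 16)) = -13824/ 85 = -162.64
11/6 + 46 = 287/6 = 47.83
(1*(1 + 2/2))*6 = 12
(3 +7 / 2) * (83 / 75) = 1079 / 150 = 7.19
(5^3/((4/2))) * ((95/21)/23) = 12.29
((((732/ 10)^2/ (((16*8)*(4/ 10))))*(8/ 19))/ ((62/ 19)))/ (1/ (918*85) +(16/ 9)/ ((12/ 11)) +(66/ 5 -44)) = -29034963/ 62720936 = -0.46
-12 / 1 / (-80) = 3 / 20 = 0.15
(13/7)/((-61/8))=-104/427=-0.24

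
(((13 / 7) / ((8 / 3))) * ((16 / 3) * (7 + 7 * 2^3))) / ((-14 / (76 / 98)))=-4446 / 343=-12.96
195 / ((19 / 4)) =780 / 19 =41.05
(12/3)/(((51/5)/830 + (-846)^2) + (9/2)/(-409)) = 848675/151852569348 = 0.00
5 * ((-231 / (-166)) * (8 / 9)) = 6.18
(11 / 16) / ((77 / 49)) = 7 / 16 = 0.44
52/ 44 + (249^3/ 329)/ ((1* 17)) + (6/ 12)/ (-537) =182465501629/ 66075702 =2761.46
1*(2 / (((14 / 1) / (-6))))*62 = -372 / 7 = -53.14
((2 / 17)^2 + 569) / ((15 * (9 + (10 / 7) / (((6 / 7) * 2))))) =65778 / 17051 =3.86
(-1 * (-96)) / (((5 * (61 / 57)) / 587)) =3212064 / 305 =10531.36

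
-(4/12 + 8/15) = -0.87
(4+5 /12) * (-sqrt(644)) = -53 * sqrt(161) /6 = -112.08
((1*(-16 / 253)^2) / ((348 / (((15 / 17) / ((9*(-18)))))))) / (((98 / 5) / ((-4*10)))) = 16000 / 125247498453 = 0.00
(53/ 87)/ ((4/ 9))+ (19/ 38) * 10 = 739/ 116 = 6.37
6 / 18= 1 / 3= 0.33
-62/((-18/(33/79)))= 341/237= 1.44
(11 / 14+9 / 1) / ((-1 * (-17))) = 137 / 238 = 0.58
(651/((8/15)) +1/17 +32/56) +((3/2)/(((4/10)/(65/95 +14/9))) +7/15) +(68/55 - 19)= 1206101641/994840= 1212.36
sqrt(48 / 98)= 2 * sqrt(6) / 7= 0.70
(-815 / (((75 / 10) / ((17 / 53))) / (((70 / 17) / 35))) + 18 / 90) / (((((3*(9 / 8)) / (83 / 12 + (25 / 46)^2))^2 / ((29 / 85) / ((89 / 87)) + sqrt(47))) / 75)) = -129993394318480*sqrt(47) / 97309950453 - 21864888924368336 / 49076651678463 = -9603.79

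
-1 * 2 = -2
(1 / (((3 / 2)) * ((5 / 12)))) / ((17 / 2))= 16 / 85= 0.19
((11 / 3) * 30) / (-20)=-11 / 2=-5.50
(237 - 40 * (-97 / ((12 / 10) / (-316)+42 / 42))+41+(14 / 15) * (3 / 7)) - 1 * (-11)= 4184.19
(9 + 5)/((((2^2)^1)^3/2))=7/16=0.44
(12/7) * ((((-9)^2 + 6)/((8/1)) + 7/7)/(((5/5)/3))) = 855/14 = 61.07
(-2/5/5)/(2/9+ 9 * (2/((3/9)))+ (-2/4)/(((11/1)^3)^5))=-150380934098963436/101924855333741884175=-0.00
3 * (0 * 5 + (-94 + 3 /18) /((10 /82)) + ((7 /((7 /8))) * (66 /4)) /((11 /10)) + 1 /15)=-19481 /10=-1948.10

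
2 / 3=0.67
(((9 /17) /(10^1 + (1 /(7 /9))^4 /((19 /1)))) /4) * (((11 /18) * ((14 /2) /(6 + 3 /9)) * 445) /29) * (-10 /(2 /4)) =-1234053975 /456272486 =-2.70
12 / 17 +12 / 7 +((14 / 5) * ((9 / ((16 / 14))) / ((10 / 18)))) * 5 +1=480451 / 2380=201.87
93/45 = 31/15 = 2.07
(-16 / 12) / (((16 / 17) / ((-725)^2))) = -8935625 / 12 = -744635.42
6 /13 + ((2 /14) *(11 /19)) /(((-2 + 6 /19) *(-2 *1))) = 2831 /5824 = 0.49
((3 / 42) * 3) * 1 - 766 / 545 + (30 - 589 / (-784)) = 12630421 / 427280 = 29.56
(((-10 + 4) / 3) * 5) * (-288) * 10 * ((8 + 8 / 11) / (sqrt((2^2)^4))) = 172800 / 11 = 15709.09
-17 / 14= -1.21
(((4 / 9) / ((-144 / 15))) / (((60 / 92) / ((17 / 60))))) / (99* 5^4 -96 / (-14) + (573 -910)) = -161 / 492648480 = -0.00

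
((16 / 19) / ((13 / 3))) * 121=5808 / 247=23.51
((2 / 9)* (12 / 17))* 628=5024 / 51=98.51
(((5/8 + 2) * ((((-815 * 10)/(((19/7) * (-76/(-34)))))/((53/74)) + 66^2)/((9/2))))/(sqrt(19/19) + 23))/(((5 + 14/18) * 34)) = 166106143/541234304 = 0.31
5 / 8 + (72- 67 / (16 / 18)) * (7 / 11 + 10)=-388 / 11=-35.27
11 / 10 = 1.10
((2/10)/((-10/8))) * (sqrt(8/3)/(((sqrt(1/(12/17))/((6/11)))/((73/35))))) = -7008 * sqrt(34)/163625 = -0.25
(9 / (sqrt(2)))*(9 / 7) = 81*sqrt(2) / 14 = 8.18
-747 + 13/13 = -746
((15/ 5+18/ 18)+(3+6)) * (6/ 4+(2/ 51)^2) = 101543/ 5202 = 19.52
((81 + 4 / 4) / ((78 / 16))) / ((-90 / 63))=-2296 / 195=-11.77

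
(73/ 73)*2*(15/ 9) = 10/ 3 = 3.33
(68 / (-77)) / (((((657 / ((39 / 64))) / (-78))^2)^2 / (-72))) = 124806800313 / 71652624203776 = 0.00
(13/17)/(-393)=-13/6681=-0.00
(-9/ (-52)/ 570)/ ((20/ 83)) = 249/ 197600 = 0.00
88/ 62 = 44/ 31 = 1.42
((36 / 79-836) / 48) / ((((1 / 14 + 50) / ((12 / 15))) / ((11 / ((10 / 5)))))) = -1270654 / 830685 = -1.53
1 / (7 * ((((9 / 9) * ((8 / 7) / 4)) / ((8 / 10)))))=2 / 5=0.40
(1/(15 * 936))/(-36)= -1/505440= -0.00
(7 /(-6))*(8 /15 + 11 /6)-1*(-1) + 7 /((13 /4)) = 919 /2340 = 0.39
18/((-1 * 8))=-9/4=-2.25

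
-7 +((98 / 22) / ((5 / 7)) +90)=4908 / 55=89.24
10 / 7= 1.43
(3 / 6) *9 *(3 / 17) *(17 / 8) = 27 / 16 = 1.69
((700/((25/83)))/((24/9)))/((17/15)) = 26145/34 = 768.97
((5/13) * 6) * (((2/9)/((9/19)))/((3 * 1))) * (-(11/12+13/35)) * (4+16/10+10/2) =-544787/110565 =-4.93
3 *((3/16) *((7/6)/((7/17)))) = 51/32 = 1.59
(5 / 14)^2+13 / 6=1349 / 588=2.29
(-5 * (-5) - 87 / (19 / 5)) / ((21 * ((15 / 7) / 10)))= 80 / 171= 0.47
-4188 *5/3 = -6980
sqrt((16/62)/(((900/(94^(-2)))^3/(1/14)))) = 0.00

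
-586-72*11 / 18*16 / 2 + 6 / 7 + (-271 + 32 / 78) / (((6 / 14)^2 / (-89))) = 319848871 / 2457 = 130178.62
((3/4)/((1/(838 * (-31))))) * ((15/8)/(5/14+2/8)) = -4091535/68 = -60169.63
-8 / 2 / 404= -1 / 101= -0.01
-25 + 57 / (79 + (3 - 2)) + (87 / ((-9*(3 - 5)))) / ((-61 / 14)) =-371809 / 14640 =-25.40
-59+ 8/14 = -409/7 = -58.43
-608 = -608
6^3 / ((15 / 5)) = 72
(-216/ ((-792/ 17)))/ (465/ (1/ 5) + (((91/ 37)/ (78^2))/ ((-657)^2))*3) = 127065379428/ 63719550566177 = 0.00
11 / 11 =1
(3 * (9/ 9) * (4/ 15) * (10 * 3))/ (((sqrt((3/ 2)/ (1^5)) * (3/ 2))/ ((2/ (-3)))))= -32 * sqrt(6)/ 9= -8.71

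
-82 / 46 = -41 / 23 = -1.78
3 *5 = 15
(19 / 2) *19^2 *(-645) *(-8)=17696220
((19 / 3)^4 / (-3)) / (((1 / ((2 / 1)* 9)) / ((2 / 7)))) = -521284 / 189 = -2758.12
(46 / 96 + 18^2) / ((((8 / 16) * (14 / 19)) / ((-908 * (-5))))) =47982125 / 12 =3998510.42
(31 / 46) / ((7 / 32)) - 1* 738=-734.92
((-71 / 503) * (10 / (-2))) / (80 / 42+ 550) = 1491 / 1165954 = 0.00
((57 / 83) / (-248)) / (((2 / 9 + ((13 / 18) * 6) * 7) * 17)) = -513 / 96230200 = -0.00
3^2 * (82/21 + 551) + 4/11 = 384577/77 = 4994.51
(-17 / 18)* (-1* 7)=119 / 18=6.61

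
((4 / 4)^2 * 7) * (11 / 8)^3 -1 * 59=-20891 / 512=-40.80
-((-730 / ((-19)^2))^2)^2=-283982410000 / 16983563041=-16.72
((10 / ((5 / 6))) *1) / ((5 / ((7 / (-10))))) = -42 / 25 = -1.68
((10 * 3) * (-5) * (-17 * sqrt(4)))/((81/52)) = 88400/27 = 3274.07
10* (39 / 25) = 78 / 5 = 15.60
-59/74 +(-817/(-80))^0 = 15/74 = 0.20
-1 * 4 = -4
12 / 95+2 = 202 / 95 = 2.13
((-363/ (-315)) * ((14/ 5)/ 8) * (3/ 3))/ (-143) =-11/ 3900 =-0.00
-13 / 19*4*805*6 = -251160 / 19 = -13218.95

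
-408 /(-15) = 136 /5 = 27.20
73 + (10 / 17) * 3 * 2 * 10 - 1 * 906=-13561 / 17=-797.71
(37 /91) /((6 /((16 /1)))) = 1.08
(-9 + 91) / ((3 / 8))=656 / 3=218.67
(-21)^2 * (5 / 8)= 2205 / 8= 275.62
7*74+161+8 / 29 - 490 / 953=18758937 / 27637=678.76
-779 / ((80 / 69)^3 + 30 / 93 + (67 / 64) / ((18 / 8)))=-126930621456 / 382326017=-332.00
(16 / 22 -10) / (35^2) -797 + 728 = -929877 / 13475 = -69.01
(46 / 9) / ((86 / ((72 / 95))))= 184 / 4085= 0.05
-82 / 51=-1.61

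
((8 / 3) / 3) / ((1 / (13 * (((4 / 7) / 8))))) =52 / 63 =0.83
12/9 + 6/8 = 25/12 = 2.08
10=10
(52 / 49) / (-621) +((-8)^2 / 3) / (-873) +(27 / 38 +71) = 2680070963 / 37387098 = 71.68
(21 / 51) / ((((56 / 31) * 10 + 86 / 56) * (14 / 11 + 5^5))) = 66836 / 9946020969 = 0.00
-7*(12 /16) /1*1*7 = -147 /4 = -36.75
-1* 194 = -194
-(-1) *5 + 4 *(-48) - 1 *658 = -845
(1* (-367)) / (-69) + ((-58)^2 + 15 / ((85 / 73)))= 3967322 / 1173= 3382.20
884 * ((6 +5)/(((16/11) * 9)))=26741/36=742.81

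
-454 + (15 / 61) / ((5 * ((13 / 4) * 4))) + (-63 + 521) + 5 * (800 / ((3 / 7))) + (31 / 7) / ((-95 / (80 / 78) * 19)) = 56133562547 / 6011733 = 9337.33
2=2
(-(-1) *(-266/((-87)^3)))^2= 70756/433626201009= 0.00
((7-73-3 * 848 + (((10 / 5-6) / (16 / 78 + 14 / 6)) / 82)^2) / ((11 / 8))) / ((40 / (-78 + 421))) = -1638815863202 / 100683495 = -16276.91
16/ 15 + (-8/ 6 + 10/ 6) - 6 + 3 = -1.60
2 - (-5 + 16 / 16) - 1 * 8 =-2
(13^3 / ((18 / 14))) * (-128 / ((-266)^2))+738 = 16714030 / 22743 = 734.91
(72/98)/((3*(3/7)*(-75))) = -4/525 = -0.01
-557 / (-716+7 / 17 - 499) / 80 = 9469 / 1651840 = 0.01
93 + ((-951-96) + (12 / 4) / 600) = -190799 / 200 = -954.00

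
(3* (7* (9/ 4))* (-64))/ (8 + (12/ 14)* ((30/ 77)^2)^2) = -93014946486/ 246678787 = -377.07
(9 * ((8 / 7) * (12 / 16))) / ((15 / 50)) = 180 / 7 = 25.71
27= 27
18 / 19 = 0.95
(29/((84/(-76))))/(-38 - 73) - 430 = -429.76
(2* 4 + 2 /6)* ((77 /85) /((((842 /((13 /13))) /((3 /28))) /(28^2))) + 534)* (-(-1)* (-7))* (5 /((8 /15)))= -2090421375 /7157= -292080.67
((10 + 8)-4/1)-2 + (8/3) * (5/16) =77/6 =12.83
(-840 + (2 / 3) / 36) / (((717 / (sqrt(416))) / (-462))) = 13970572* sqrt(26) / 6453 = 11039.24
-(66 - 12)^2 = -2916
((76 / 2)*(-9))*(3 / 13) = -1026 / 13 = -78.92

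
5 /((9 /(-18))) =-10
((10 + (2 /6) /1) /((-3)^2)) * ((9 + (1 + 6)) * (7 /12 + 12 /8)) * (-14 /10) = -4340 /81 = -53.58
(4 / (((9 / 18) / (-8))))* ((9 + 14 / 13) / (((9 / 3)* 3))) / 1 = -8384 / 117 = -71.66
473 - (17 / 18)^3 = 2753623 / 5832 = 472.16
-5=-5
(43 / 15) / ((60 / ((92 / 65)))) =989 / 14625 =0.07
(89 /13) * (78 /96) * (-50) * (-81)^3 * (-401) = -474164946225 /8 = -59270618278.12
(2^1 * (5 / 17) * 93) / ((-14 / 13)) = -6045 / 119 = -50.80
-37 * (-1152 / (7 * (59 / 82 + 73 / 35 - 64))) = -5825280 / 58543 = -99.50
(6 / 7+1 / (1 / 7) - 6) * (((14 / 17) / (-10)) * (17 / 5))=-13 / 25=-0.52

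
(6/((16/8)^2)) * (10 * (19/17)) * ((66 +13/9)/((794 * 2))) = 57665/80988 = 0.71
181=181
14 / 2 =7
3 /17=0.18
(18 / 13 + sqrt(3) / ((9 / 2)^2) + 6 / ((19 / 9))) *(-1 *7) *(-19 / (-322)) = -522 / 299 - 38 *sqrt(3) / 1863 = -1.78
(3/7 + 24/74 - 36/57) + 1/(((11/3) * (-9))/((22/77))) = 18295/162393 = 0.11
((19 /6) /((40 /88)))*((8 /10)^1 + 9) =10241 /150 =68.27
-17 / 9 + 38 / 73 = -899 / 657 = -1.37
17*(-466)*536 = -4246192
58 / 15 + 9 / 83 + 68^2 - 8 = 5751869 / 1245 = 4619.98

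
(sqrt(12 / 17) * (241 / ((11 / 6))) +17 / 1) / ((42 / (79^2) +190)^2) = 662151377 / 1406197532224 +28160908563 * sqrt(51) / 65739734631472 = 0.00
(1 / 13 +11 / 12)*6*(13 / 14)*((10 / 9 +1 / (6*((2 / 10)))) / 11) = 775 / 792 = 0.98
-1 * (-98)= 98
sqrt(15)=3.87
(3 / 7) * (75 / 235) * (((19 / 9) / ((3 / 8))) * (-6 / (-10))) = 152 / 329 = 0.46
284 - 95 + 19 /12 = 2287 /12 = 190.58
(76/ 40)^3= 6859/ 1000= 6.86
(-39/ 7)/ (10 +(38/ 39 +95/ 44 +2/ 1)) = -66924/ 181783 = -0.37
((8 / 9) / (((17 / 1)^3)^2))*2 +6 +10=3475809952 / 217238121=16.00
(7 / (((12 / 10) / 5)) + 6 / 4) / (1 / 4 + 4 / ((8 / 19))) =368 / 117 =3.15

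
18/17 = 1.06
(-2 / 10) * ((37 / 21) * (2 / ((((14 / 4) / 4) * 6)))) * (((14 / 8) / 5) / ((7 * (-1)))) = 74 / 11025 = 0.01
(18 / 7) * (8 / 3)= 48 / 7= 6.86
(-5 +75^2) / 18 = 2810 / 9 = 312.22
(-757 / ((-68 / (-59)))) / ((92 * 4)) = -44663 / 25024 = -1.78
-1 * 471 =-471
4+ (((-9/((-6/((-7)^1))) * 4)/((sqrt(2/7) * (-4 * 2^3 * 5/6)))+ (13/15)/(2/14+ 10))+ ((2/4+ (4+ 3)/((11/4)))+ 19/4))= 63 * sqrt(14)/80+ 556739/46860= 14.83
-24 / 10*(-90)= 216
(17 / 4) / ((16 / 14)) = 119 / 32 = 3.72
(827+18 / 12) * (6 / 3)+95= 1752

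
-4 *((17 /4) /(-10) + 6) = -223 /10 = -22.30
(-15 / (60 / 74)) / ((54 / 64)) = -592 / 27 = -21.93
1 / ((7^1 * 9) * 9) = 1 / 567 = 0.00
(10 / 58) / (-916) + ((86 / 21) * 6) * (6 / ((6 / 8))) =36552029 / 185948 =196.57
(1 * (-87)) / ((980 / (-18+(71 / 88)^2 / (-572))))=1387428411 / 868195328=1.60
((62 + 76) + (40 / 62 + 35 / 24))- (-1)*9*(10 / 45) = 105725 / 744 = 142.10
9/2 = 4.50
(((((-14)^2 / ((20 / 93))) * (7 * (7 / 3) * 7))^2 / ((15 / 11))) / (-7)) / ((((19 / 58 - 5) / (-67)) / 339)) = -187318069244675446 / 33875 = -5529684700949.83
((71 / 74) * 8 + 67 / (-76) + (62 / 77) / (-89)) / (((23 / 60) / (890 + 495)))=2716377391275 / 110806157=24514.68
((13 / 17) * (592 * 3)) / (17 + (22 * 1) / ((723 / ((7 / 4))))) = 33385248 / 419203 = 79.64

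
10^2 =100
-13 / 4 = -3.25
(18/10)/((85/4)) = 36/425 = 0.08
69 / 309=23 / 103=0.22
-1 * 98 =-98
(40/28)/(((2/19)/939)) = 89205/7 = 12743.57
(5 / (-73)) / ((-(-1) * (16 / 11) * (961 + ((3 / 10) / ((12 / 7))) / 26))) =-3575 / 72959631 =-0.00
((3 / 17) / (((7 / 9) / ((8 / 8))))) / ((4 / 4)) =27 / 119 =0.23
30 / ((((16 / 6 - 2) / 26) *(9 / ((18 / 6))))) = 390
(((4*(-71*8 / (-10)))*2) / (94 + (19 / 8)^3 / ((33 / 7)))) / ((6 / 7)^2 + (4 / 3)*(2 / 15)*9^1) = 2.01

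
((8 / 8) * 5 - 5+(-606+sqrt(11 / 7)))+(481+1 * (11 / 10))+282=sqrt(77) / 7+1581 / 10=159.35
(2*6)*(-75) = -900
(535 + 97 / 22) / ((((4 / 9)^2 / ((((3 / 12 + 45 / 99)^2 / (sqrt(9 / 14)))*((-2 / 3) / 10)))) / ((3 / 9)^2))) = -11404187*sqrt(14) / 3407360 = -12.52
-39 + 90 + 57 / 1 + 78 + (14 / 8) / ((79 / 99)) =59469 / 316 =188.19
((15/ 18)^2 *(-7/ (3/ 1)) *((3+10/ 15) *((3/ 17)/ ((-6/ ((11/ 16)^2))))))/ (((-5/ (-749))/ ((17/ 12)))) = 34892165/ 1990656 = 17.53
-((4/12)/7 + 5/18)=-41/126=-0.33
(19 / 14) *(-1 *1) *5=-95 / 14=-6.79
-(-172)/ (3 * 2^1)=86/ 3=28.67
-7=-7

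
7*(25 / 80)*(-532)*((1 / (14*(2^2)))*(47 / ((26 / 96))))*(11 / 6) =-343805 / 52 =-6611.63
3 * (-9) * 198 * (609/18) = -180873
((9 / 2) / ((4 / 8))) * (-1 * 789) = -7101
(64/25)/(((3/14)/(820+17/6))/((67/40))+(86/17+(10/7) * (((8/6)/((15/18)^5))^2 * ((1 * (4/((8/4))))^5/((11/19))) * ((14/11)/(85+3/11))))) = 1082474277500000/7624512277767893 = 0.14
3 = 3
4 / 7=0.57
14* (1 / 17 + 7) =1680 / 17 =98.82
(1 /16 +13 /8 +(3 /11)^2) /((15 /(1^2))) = 1137 /9680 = 0.12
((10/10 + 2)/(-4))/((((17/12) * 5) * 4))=-9/340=-0.03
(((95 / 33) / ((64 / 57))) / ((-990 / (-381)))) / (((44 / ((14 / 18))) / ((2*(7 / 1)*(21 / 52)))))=15725521 / 159464448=0.10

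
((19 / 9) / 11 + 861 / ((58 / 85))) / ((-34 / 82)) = -3043.65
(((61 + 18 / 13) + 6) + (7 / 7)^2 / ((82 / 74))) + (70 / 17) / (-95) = 11920928 / 172159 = 69.24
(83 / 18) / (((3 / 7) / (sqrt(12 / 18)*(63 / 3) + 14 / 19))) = 4067 / 513 + 4067*sqrt(6) / 54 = 192.41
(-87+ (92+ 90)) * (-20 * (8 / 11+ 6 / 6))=-36100 / 11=-3281.82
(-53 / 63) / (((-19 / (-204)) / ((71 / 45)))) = -255884 / 17955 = -14.25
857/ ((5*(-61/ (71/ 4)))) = -60847/ 1220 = -49.87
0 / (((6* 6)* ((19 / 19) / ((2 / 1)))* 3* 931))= 0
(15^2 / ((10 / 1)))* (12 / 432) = 0.62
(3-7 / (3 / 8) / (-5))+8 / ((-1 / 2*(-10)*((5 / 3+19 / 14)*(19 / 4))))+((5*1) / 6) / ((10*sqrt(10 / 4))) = sqrt(10) / 60+49549 / 7239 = 6.90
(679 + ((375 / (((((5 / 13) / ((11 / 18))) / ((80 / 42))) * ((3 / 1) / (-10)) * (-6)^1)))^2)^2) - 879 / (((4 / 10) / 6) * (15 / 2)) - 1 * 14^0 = 16334437427438908709320 / 103355177121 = 158041792220.20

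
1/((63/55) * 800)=11/10080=0.00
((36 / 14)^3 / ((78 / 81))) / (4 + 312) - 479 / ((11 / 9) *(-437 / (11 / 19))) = 1682025120 / 2924823083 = 0.58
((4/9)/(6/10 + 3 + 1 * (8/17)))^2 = 28900/2424249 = 0.01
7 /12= 0.58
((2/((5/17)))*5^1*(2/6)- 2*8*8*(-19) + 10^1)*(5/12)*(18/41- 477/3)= -19936400/123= -162084.55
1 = 1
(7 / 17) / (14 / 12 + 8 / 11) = 462 / 2125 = 0.22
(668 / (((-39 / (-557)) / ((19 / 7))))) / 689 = 7069444 / 188097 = 37.58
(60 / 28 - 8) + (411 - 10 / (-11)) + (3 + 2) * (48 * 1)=49746 / 77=646.05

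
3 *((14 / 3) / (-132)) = -7 / 66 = -0.11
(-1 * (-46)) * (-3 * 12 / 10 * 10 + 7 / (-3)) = -5290 / 3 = -1763.33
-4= -4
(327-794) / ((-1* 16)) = 467 / 16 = 29.19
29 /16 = 1.81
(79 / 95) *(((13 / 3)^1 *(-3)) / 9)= -1027 / 855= -1.20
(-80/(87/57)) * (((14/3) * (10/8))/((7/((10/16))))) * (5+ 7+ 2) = -33250/87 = -382.18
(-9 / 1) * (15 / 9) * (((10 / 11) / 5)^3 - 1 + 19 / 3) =-106600 / 1331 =-80.09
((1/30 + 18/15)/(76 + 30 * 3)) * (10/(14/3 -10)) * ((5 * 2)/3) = -185/3984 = -0.05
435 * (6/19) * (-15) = -39150/19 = -2060.53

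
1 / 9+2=19 / 9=2.11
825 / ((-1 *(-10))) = 165 / 2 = 82.50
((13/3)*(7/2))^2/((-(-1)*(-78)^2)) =49/1296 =0.04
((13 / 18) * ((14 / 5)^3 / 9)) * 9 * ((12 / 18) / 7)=5096 / 3375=1.51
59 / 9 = 6.56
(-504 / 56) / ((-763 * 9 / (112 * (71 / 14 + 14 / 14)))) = 680 / 763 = 0.89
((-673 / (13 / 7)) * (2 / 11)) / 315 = -1346 / 6435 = -0.21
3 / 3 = 1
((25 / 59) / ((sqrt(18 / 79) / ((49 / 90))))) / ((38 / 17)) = 4165*sqrt(158) / 242136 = 0.22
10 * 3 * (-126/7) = -540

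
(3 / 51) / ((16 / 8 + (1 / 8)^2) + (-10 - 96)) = -64 / 113135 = -0.00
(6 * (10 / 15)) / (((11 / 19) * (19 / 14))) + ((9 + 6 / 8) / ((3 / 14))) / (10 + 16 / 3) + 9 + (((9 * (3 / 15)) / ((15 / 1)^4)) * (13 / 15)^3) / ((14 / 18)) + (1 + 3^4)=7401050270239 / 74714062500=99.06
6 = 6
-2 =-2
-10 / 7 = -1.43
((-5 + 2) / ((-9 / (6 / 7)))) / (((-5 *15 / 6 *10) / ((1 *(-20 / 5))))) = 0.01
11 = 11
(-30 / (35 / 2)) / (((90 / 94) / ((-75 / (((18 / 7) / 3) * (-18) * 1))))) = -235 / 27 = -8.70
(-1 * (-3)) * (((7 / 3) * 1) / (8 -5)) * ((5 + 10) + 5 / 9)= 980 / 27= 36.30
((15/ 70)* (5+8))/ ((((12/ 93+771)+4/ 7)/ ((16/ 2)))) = 4836/ 167459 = 0.03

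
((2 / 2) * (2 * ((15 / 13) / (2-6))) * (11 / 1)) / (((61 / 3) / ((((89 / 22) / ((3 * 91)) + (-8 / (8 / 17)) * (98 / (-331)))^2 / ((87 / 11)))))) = -503551785285125 / 500750278057848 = -1.01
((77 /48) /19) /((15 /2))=77 /6840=0.01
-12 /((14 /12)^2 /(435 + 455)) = -384480 /49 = -7846.53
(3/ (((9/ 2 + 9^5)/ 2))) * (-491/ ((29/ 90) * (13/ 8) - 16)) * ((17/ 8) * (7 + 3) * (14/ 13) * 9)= 1262066400/ 1900984657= 0.66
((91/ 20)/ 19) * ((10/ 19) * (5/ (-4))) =-455/ 2888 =-0.16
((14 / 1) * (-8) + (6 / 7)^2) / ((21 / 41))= -223532 / 1029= -217.23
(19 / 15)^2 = 361 / 225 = 1.60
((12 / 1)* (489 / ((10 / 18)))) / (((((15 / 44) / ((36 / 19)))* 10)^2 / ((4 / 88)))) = 167308416 / 1128125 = 148.31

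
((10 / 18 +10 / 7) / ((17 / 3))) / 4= 125 / 1428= 0.09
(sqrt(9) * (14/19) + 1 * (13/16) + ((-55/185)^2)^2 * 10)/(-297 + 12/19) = -1766862599/168854409456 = -0.01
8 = 8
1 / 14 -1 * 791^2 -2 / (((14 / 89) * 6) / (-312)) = -8750277 / 14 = -625019.79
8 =8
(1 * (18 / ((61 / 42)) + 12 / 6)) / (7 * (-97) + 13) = -439 / 20313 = -0.02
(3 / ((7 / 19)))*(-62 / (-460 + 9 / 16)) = 1.10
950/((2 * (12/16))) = 633.33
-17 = -17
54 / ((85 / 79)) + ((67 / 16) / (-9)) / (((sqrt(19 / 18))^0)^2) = 608609 / 12240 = 49.72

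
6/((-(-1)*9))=2/3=0.67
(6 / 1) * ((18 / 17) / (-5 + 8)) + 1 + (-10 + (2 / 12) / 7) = -4897 / 714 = -6.86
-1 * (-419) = 419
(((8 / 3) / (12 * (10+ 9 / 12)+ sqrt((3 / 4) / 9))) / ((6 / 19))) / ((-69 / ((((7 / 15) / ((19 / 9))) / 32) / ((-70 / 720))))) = 1548 / 22964465-2 * sqrt(3) / 22964465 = 0.00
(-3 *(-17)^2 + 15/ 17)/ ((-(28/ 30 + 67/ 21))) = 1546020/ 7361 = 210.03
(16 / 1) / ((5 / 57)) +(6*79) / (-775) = 140886 / 775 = 181.79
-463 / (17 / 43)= -19909 / 17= -1171.12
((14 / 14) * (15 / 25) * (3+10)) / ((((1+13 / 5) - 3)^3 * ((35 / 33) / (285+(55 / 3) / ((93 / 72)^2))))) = 9684675 / 961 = 10077.71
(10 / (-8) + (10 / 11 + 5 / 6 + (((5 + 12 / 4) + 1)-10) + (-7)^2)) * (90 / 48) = 32005 / 352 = 90.92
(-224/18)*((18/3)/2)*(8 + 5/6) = -2968/9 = -329.78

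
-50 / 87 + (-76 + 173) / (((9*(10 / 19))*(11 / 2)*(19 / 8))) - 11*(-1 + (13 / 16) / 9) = 842153 / 76560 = 11.00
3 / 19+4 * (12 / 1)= 915 / 19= 48.16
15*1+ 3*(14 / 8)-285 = -1059 / 4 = -264.75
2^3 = 8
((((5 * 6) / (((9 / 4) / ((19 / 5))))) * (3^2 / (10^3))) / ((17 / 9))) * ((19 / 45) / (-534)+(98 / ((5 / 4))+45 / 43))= 1559718911 / 81323750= 19.18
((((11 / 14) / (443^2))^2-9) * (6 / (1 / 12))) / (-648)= 67938113881643 / 67938113881764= 1.00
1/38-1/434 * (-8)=369/8246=0.04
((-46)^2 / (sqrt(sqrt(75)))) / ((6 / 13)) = 13754*3^(3 / 4)*sqrt(5) / 45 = 1557.91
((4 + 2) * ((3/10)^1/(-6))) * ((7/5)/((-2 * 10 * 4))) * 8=21/500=0.04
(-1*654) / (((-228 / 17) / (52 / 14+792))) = 5160605 / 133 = 38801.54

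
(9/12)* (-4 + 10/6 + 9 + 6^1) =19/2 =9.50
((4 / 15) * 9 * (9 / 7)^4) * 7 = 78732 / 1715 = 45.91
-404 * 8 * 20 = -64640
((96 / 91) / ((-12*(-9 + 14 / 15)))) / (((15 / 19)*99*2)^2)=722 / 1618782165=0.00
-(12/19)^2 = -144/361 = -0.40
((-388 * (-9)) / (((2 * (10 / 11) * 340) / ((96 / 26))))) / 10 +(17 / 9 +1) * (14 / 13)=1292062 / 248625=5.20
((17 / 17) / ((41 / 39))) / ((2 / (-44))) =-858 / 41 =-20.93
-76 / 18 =-38 / 9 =-4.22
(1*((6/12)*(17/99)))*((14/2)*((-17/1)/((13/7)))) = -14161/2574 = -5.50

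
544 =544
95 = 95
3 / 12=1 / 4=0.25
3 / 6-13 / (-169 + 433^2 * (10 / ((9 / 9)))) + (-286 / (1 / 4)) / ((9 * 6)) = -698021353 / 33744978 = -20.69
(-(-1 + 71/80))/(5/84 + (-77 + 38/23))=-4347/2909140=-0.00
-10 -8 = -18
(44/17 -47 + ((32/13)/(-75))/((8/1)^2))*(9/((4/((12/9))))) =-1472267/11050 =-133.24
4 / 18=2 / 9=0.22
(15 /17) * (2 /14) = 15 /119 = 0.13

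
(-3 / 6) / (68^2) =-1 / 9248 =-0.00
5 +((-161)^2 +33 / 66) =51853 / 2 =25926.50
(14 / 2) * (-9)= -63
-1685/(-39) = 1685/39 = 43.21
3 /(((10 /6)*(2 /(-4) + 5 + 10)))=18 /145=0.12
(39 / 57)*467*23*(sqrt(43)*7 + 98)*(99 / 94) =96765669*sqrt(43) / 1786 + 677359683 / 893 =1113804.19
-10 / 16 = -5 / 8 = -0.62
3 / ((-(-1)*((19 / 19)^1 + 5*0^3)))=3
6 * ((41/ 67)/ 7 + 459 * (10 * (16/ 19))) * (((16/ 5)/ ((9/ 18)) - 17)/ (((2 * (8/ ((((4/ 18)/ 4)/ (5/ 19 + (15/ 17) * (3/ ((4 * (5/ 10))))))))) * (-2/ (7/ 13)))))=31034169239/ 214266000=144.84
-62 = -62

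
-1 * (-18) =18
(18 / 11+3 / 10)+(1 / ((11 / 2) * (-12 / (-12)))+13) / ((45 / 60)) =6439 / 330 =19.51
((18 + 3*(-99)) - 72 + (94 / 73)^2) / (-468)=1861643 / 2493972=0.75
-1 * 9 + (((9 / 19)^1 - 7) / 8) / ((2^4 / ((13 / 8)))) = -44179 / 4864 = -9.08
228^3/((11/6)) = 71114112/11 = 6464919.27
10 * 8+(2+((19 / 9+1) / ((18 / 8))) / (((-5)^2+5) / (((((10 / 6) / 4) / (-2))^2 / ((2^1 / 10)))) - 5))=22127302 / 269811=82.01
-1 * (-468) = 468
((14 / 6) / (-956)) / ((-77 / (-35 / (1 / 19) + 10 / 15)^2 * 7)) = 3972049 / 1987524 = 2.00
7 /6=1.17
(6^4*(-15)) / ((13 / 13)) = -19440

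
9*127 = 1143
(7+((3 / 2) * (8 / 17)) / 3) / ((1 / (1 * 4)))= 492 / 17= 28.94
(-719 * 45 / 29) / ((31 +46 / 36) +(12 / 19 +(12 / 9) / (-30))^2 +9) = -47304627750 / 1764771307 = -26.80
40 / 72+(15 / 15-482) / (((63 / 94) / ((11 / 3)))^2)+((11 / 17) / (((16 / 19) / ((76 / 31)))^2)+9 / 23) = -14390.26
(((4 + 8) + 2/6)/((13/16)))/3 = 5.06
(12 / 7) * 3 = 5.14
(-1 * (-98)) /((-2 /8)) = -392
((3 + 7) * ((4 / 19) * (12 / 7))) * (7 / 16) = 30 / 19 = 1.58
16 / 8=2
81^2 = 6561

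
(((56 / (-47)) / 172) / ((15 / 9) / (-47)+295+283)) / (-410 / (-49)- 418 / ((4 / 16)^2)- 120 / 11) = 11319 / 6318424721099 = 0.00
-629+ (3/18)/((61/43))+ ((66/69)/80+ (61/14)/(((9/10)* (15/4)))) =-6656535481/10606680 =-627.58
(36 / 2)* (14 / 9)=28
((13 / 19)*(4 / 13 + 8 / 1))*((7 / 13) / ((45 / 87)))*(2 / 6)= 2436 / 1235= 1.97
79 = 79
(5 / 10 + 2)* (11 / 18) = 55 / 36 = 1.53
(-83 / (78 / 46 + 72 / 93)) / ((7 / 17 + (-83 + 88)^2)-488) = 1006043 / 13848504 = 0.07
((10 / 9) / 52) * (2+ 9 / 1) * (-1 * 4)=-0.94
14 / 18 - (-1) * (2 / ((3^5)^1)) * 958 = 2105 / 243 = 8.66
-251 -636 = -887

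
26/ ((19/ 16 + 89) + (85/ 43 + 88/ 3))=0.21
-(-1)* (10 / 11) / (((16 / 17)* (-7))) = -85 / 616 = -0.14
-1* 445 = -445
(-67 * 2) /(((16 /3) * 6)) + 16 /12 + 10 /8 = -77 /48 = -1.60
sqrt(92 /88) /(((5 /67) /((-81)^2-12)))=438783 * sqrt(506) /110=89728.90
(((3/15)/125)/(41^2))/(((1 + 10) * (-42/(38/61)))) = -19/14804356875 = -0.00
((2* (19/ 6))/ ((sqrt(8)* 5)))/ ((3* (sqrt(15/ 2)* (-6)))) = -19* sqrt(15)/ 8100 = -0.01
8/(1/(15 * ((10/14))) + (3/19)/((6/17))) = 22800/1541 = 14.80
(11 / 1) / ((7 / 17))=187 / 7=26.71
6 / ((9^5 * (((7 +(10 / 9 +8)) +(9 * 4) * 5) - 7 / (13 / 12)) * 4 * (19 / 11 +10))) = 143 / 12520054494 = 0.00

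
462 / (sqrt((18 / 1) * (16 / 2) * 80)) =77 * sqrt(5) / 40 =4.30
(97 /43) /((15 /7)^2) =4753 /9675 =0.49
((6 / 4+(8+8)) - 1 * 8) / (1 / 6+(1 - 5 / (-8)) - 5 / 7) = 8.82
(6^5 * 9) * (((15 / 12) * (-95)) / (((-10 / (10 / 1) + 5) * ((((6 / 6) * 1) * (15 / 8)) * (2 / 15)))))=-8310600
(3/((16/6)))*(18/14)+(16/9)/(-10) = 3197/2520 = 1.27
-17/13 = -1.31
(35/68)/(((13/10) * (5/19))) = 665/442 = 1.50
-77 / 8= -9.62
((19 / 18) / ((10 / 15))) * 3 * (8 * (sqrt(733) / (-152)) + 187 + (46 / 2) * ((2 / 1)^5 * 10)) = 143393 / 4 - sqrt(733) / 4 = 35841.48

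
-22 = -22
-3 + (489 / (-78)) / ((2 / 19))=-3253 / 52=-62.56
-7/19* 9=-63/19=-3.32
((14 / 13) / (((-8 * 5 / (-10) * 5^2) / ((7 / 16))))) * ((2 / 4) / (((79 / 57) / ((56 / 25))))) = 19551 / 5135000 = 0.00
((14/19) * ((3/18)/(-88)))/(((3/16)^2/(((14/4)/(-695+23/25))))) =2450/12239667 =0.00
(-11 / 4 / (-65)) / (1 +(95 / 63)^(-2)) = 19855 / 675688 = 0.03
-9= -9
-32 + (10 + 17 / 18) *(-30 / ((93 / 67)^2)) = -202.41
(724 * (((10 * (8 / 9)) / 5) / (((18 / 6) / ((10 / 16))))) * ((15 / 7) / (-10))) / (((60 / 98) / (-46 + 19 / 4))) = 69685 / 18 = 3871.39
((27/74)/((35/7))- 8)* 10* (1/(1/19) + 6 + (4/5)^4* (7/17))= -784334061/393125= -1995.13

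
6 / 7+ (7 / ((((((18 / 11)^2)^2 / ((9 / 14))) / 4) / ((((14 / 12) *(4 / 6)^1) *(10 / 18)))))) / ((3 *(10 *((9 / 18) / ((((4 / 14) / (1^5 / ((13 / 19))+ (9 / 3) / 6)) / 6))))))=651816115 / 758897748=0.86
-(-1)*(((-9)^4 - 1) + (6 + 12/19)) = 124766/19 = 6566.63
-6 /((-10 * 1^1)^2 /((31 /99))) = -31 /1650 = -0.02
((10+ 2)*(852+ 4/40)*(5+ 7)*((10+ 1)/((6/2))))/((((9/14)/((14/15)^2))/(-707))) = -431025516.68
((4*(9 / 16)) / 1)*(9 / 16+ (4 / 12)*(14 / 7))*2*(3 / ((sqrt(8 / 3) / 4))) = 531*sqrt(6) / 32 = 40.65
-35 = -35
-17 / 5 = -3.40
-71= -71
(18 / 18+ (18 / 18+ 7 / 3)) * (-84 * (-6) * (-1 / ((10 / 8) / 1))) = -8736 / 5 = -1747.20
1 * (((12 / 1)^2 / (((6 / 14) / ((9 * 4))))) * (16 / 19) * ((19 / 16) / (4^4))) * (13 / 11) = 2457 / 44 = 55.84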